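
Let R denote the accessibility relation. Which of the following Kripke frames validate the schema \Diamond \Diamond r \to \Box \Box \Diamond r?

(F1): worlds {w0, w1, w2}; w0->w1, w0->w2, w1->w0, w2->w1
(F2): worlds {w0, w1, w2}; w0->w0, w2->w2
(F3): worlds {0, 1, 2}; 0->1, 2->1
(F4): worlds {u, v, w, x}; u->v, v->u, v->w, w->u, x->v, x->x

The schema corresponds to a generalized confluence (Geach) condition: \forall x \forall y \forall z ((x R^2 y \wedge x R^2 z) \to \exists w (y = w \wedge zRw)).
(F1): fails — w0R²w0, w0R²w0 but no w with w0=w and w0Rw.
(F2): condition met.
(F3): condition met.
(F4): fails — uR²u, uR²u but no t with u=t and uRt.

(F2), (F3)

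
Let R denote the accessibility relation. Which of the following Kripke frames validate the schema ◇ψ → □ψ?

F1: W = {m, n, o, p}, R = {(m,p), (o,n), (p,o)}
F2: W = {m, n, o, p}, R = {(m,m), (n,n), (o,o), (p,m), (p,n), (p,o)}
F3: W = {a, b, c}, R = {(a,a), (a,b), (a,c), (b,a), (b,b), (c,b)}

The schema corresponds to partial functionality: ∀x ∀y ∀z (Rxy ∧ Rxz → y = z).
F1: satisfies the condition.
F2: fails — p sees both m and n.
F3: fails — a sees both a and b.
Valid on: F1.

F1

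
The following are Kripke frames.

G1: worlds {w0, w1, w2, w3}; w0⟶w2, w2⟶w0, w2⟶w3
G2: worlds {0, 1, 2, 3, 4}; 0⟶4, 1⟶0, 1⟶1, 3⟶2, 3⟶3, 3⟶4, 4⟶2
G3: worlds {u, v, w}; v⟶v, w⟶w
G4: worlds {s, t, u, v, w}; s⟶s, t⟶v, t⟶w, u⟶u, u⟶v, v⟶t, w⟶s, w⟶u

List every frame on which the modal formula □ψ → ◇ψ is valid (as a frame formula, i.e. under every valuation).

G4

Frame correspondent (Sahlqvist): ∀x ∃y Rxy — i.e. seriality.
G1: fails — world w1 has no successor.
G2: fails — world 2 has no successor.
G3: fails — world u has no successor.
G4: ✓.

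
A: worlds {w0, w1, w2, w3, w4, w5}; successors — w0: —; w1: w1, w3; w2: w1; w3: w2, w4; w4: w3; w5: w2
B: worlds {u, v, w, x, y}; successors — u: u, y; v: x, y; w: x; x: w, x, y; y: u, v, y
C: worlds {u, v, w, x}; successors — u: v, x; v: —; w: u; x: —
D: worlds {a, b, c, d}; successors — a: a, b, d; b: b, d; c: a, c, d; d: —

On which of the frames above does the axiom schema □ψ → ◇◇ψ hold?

B

Frame correspondent (Sahlqvist): ∀x ∃w (xRw ∧ xR²w) — i.e. a generalized confluence (Geach) condition.
A: fails — at w0 but no w with w0Rw and w0R²w.
B: satisfies the condition.
C: fails — at u but no t with uRt and uR²t.
D: fails — at d but no w with dRw and dR²w.
Valid on: B.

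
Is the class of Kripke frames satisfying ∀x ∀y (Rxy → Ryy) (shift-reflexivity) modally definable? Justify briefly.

Yes, by □(□q → q)

Yes: it is shift-reflexivity, defined by the T□ schema □(□q → q).
Suppose □(□q→q) is valid. Take Rxy and set V(q)={w : Ryw}. Then at y, □q holds; since □(□q→q) at x, □q→q at y, so q at y, i.e. Ryy.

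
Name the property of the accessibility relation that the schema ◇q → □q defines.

partial functionality: ∀x ∀y ∀z (Rxy ∧ Rxz → y = z)

Suppose ◇q→□q is valid. Take Rxy, Rxz and set V(q)={y}. Then ◇q at x, so □q at x, so q at z, i.e. z=y.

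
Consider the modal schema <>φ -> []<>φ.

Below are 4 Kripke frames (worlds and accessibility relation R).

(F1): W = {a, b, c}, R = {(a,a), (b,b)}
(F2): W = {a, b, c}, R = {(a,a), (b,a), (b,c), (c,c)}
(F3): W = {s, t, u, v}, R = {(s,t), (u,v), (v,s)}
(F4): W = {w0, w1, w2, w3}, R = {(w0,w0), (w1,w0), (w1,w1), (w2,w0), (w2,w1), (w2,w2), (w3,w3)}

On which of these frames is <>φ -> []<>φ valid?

(F1)

Frame correspondent (Sahlqvist): forall x forall y forall z (Rxy & Rxz -> Ryz) — i.e. the Euclidean property.
(F1): ✓.
(F2): fails — Rba and Rbc but not Rac.
(F3): fails — Rst and Rst but not Rtt.
(F4): fails — Rw1w0 and Rw1w1 but not Rw0w1.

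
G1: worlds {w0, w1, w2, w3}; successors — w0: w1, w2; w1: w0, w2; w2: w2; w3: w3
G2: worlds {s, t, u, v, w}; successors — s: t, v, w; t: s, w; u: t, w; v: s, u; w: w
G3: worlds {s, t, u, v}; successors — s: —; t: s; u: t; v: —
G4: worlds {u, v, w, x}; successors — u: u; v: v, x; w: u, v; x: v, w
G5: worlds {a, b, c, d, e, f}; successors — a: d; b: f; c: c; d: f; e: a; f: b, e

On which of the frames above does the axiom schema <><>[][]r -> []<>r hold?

Frame correspondent (Sahlqvist): forall x forall y forall z ((x R^2 y & xRz) -> exists w (y R^2 w & zRw)) — i.e. a generalized confluence (Geach) condition.
G1: holds.
G2: fails — sR²w, sRv but no w* with wR²w* and vRw*.
G3: fails — uR²s, uRt but no w with sR²w and tRw.
G4: fails — wR²u, wRv but no t with uR²t and vRt.
G5: fails — bR²e, bRf but no w with eR²w and fRw.

G1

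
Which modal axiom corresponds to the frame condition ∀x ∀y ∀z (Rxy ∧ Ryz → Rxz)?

□q → □□q

The condition is transitivity. The 4 schema □q → □□q defines it.
Suppose □q→□□q is valid. Take Rxy, Ryz and set V(q)={w : Rxw}. Then □q at x, so □□q at x, so □q at y, so q at z, i.e. Rxz.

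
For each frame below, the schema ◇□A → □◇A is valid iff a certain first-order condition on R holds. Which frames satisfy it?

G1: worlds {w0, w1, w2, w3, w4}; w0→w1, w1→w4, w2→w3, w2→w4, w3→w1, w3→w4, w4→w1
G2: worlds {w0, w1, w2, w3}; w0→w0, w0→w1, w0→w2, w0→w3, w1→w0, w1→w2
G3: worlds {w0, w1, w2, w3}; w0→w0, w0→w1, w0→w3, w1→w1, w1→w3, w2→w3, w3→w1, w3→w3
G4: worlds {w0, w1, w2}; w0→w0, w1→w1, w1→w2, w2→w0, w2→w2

The schema corresponds to convergence: ∀x ∀y ∀z (Rxy ∧ Rxz → ∃w (Ryw ∧ Rzw)).
G1: fails — Rw3w1 and Rw3w4 but w1 and w4 have no common successor.
G2: fails — Rw0w1 and Rw0w2 but w1 and w2 have no common successor.
G3: condition met.
G4: condition met.

G3, G4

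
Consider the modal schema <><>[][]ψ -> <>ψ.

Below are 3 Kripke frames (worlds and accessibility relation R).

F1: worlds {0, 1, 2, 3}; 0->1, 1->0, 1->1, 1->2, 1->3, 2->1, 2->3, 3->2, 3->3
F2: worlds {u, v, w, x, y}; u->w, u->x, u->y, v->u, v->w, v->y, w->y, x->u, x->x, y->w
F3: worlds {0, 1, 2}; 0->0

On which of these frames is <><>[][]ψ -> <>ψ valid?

The schema corresponds to a generalized confluence (Geach) condition: forall x forall y (x R^2 y -> exists w (y R^2 w & xRw)).
F1: ✓.
F2: fails — wR²w but no t with wR²t and wRt.
F3: ✓.
Valid on: F1, F3.

F1, F3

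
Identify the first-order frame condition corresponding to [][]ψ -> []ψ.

density

This schema is the C4 axiom.
It corresponds to density: forall x forall y (Rxy -> exists z (Rxz & Rzy)).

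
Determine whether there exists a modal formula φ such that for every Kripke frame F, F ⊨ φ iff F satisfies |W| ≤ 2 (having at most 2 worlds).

If a class were modally definable it would be closed under disjoint unions (Goldblatt–Thomason).
Any modal formula valid on each of 3 disjoint one-world frames is valid on their disjoint union (validity is preserved under disjoint unions). Each one-world frame has |W|=1≤2, but the union has |W|=3.
So the class is not modally definable.

No — not modally definable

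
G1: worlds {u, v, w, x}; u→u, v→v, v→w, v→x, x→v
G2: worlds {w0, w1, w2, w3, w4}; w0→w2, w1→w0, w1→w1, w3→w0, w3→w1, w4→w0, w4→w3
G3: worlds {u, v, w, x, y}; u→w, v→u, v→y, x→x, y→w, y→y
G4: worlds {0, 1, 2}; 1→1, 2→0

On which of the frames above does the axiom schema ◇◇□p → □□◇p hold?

Frame correspondent (Sahlqvist): ∀x ∀y ∀z ((xR²y ∧ xR²z) → ∃w (yRw ∧ zRw)) — i.e. a generalized confluence (Geach) condition.
G1: fails — vR²v, vR²w but no t with vRt and wRt.
G2: fails — w1R²w0, w1R²w1 but no w with w0Rw and w1Rw.
G3: fails — vR²w, vR²w but no t with wRt and wRt.
G4: holds.
Valid on: G4.

G4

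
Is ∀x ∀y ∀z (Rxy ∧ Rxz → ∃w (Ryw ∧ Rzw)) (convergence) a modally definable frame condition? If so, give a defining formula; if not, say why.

The condition is convergence. A defining modal formula is ◇□r → □◇r.
Suppose ◇□r→□◇r is valid. Take Rxy, Rxz and set V(r)={w : Ryw}. Then □r at y so ◇□r at x, so □◇r at x, so ◇r at z, giving w with Rzw and Ryw.

Definable; ◇□r → □◇r defines it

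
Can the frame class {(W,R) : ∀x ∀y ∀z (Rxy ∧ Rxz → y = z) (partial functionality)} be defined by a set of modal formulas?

Yes — defined by ◇r → □r

The condition is partial functionality. A defining modal formula is ◇r → □r.
Suppose ◇r→□r is valid. Take Rxy, Rxz and set V(r)={y}. Then ◇r at x, so □r at x, so r at z, i.e. z=y.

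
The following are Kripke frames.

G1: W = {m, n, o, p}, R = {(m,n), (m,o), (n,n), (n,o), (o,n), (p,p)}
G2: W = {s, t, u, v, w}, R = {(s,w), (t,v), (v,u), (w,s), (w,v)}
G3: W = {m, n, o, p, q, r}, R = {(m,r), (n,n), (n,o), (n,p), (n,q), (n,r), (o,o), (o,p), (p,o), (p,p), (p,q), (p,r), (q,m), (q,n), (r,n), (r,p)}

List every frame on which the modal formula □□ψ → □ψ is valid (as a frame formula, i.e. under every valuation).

This is the axiom for density; its first-order frame correspondent is ∀x ∀y (Rxy → ∃z (Rxz ∧ Rzy)).
G1: ✓.
G2: fails — Rtv but no z with Rtz and Rzv.
G3: fails — Rmr but no z with Rmz and Rzr.
Valid on: G1.

G1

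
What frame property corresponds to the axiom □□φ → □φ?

Suppose □□φ→□φ is valid. Take Rxy and set V(φ)={w : xR²w}. Then □□φ at x, so □φ at x, so φ at y, i.e. ∃z(Rxz∧Rzy).
Conversely, on a frame with density the schema holds at every world under every valuation.
So the correspondent is density.

density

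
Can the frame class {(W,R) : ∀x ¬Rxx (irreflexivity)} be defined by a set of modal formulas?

No

Any modally definable frame class is closed under surjective bounded morphisms.
The 4-cycle (worlds 0,1,2,3 with 0→1→2→3→0) is irreflexive, and the map sending every world to a single reflexive point • is a surjective bounded morphism (forth: every edge maps to (•,•); back: every world has a successor). So any modal formula valid on the 4-cycle is also valid on the reflexive point, which is not irreflexive.
So no modal formula (or set of formulas) defines exactly the irreflexive frames.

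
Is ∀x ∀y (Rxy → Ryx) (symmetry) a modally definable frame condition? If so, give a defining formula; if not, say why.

Definable; q → □◇q defines it

Yes: it is symmetry, defined by the B schema q → □◇q.
Suppose q→□◇q is valid. Take Rxy and set V(q)={x}. Then q at x, so □◇q at x, so ◇q at y, so some z with Ryz has q; z=x, i.e. Ryx.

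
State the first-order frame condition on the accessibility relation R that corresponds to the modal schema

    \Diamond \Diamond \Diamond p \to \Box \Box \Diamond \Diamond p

\forall x \forall y \forall z ((x R^3 y \wedge x R^2 z) \to \exists w (y = w \wedge z R^2 w))

This is a Sahlqvist (Geach-type) schema ◇^3□^0p → □^2◇^2p.
Minimal-valuation argument: fix x; take any y with xR^3y and any z with xR^2z. Set V(p) to the set of worlds R-reachable from y in exactly 0 steps. Then □^0p holds at y, so the antecedent holds at x; validity forces ◇^2p at z, giving a w with zR^2w and yR^0w.
First-order correspondent: \forall x \forall y \forall z ((x R^3 y \wedge x R^2 z) \to \exists w (y = w \wedge z R^2 w)).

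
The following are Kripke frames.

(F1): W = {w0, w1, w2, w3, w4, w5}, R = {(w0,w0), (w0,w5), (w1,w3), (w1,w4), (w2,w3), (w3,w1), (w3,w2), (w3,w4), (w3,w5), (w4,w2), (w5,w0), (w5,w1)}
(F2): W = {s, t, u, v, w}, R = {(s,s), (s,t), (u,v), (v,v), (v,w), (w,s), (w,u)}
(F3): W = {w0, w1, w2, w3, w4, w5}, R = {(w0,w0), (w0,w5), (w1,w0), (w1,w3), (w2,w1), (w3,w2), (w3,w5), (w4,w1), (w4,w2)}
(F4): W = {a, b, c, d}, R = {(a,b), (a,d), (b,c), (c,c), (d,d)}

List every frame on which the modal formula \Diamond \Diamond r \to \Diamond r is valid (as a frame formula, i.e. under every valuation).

none

Frame correspondent (Sahlqvist): \forall x \forall y \forall z (Rxy \wedge Ryz \to Rxz) — i.e. transitivity.
(F1): fails — Rw3w5 and Rw5w0 but not Rw3w0.
(F2): fails — Ruv and Rvw but not Ruw.
(F3): fails — Rw1w0 and Rw0w5 but not Rw1w5.
(F4): fails — Rab and Rbc but not Rac.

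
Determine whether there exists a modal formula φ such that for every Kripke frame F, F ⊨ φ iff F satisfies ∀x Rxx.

Yes, by □p → p

Yes: it is reflexivity, defined by the T schema □p → p.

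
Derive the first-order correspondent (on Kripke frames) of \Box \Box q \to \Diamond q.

\forall x \exists w (x R^2 w \wedge xRw)

This is a Sahlqvist (Geach-type) schema ◇^0□^2q → □^0◇^1q.
Minimal-valuation argument: fix x; take any y with xR^0y and any z with xR^0z. Set V(q) to the set of worlds R-reachable from y in exactly 2 steps. Then □^2q holds at y, so the antecedent holds at x; validity forces ◇^1q at z, giving a w with zR^1w and yR^2w.
First-order correspondent: \forall x \exists w (x R^2 w \wedge xRw).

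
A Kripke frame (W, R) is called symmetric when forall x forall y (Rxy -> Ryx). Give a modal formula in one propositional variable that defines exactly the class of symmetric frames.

ψ → □◇ψ

A defining formula is ψ → □◇ψ (the B axiom).
Suppose ψ→□◇ψ is valid. Take Rxy and set V(ψ)={x}. Then ψ at x, so □◇ψ at x, so ◇ψ at y, so some z with Ryz has ψ; z=x, i.e. Ryx.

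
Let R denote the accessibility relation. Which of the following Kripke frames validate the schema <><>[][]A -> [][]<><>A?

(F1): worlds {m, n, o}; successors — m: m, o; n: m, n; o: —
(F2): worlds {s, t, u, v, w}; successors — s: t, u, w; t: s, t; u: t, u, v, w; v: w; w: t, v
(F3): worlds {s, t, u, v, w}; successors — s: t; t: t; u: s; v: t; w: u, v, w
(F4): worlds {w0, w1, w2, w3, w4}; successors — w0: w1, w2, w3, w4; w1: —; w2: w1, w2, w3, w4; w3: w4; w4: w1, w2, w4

Frame correspondent (Sahlqvist): forall x forall y forall z ((x R^2 y & x R^2 z) -> exists w (y R^2 w & z R^2 w)) — i.e. a generalized confluence (Geach) condition.
(F1): fails — mR²m, mR²o but no w with mR²w and oR²w.
(F2): satisfies the condition.
(F3): satisfies the condition.
(F4): fails — w0R²w1, w0R²w1 but no w with w1R²w and w1R²w.

(F2), (F3)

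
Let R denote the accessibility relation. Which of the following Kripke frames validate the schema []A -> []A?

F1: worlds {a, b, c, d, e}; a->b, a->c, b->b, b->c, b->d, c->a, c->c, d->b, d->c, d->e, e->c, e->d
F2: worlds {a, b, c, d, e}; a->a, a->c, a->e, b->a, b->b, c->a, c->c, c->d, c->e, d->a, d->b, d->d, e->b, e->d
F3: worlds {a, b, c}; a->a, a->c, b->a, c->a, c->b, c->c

This is the axiom for a generalized confluence (Geach) condition; its first-order frame correspondent is forall x forall z (xRz -> exists w (xRw & z = w)).
F1: condition met.
F2: condition met.
F3: condition met.

F1, F2, F3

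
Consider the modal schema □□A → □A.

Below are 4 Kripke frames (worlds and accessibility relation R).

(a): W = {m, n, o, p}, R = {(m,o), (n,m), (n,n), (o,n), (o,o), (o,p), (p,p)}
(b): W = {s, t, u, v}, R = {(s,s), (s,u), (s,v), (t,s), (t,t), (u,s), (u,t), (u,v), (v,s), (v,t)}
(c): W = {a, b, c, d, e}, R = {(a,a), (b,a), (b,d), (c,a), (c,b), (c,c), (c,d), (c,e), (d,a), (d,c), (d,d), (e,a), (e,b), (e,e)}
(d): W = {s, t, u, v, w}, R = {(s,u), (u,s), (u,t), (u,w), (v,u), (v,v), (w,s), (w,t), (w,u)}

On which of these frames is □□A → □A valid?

(a), (b), (c)

Frame correspondent (Sahlqvist): ∀x ∀y (Rxy → ∃z (Rxz ∧ Rzy)) — i.e. density.
(a): condition met.
(b): condition met.
(c): condition met.
(d): fails — Ruw but no z with Ruz and Rzw.
Valid on: (a), (b), (c).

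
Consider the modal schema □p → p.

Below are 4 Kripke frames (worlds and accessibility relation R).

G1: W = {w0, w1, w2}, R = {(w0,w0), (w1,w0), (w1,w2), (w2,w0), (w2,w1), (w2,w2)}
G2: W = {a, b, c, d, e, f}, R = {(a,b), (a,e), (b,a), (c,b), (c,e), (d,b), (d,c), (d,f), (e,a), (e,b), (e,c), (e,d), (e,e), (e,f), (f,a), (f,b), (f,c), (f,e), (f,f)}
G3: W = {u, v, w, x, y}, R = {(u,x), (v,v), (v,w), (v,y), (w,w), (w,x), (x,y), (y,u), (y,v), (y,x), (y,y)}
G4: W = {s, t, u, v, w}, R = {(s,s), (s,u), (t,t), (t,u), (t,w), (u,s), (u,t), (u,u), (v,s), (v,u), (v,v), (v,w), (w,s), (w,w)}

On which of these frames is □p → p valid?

G4

This is the axiom for reflexivity; its first-order frame correspondent is ∀x Rxx.
G1: fails — world w1 does not see itself.
G2: fails — world a does not see itself.
G3: fails — world u does not see itself.
G4: ✓.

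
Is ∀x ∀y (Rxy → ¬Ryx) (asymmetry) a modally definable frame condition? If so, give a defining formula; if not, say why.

Modal frame validity is preserved under surjective bounded morphisms.
The 4-cycle (worlds a,b,c,d with a→b→c→d→a) is asymmetric. Mapping every world to a single reflexive point • is a surjective bounded morphism, and the reflexive point is not asymmetric (R•• but asymmetry requires ¬R••).
So no modal formula (or set of formulas) defines exactly the asymmetric frames.

No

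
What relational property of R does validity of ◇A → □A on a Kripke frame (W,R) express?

This schema is the CD axiom.
It corresponds to partial functionality: ∀x ∀y ∀z (Rxy ∧ Rxz → y = z).

partial functionality: ∀x ∀y ∀z (Rxy ∧ Rxz → y = z)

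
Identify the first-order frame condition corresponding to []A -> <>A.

seriality

This schema is the D axiom.
Its frame correspondent is seriality — forall x exists y Rxy.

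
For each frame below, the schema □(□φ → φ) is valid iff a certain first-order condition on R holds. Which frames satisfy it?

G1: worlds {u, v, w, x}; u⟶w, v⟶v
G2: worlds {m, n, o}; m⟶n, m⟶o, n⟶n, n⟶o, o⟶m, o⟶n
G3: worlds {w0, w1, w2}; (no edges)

This is the axiom for shift-reflexivity; its first-order frame correspondent is ∀x ∀y (Rxy → Ryy).
G1: fails — Ruw but not Rww.
G2: fails — Rom but not Rmm.
G3: satisfies the condition.

G3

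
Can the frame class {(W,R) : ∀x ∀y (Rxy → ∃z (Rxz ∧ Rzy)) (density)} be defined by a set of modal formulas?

Definable; □□r → □r defines it

The condition is density. A defining modal formula is □□r → □r.
Suppose □□r→□r is valid. Take Rxy and set V(r)={w : xR²w}. Then □□r at x, so □r at x, so r at y, i.e. ∃z(Rxz∧Rzy).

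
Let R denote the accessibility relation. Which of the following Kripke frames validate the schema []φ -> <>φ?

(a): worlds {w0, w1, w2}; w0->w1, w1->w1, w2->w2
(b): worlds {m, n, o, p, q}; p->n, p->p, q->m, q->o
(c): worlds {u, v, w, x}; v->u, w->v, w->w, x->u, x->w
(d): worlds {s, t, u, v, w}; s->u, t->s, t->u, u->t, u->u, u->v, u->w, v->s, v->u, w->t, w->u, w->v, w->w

(a), (d)

The schema corresponds to seriality: forall x exists y Rxy.
(a): ✓.
(b): fails — world m has no successor.
(c): fails — world u has no successor.
(d): ✓.
Valid on: (a), (d).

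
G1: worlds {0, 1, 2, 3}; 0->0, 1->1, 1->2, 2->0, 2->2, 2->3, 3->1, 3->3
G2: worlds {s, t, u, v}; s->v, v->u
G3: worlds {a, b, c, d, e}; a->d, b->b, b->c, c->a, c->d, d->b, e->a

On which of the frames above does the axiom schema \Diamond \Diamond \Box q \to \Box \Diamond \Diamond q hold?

G3

The schema corresponds to a generalized confluence (Geach) condition: \forall x \forall y \forall z ((x R^2 y \wedge xRz) \to \exists w (yRw \wedge z R^2 w)).
G1: fails — 2R²0, 2R3 but no w with 0Rw and 3R²w.
G2: fails — sR²u, sRv but no w with uRw and vR²w.
G3: ✓.
Valid on: G3.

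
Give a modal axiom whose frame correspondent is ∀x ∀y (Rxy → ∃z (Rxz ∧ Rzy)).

□□r → □r

A defining formula is □□r → □r (the C4 axiom).
Suppose □□r→□r is valid. Take Rxy and set V(r)={w : xR²w}. Then □□r at x, so □r at x, so r at y, i.e. ∃z(Rxz∧Rzy).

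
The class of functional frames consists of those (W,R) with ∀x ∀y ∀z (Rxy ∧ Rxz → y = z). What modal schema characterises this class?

This is partial functionality; the standard corresponding axiom is CD: ◇r → □r.
Suppose ◇r→□r is valid. Take Rxy, Rxz and set V(r)={y}. Then ◇r at x, so □r at x, so r at z, i.e. z=y.

◇r → □r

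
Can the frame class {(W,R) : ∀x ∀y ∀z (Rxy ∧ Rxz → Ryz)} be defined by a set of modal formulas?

Yes — defined by ◇q → □◇q

Yes: it is the Euclidean property, defined by the 5 schema ◇q → □◇q.
Suppose ◇q→□◇q is valid. Take Rxy, Rxz and set V(q)={y}. Then ◇q at x, so □◇q at x, so ◇q at z, so some w with Rzw has q; w=y, i.e. Rzy. By symmetry of the argument, Ryz.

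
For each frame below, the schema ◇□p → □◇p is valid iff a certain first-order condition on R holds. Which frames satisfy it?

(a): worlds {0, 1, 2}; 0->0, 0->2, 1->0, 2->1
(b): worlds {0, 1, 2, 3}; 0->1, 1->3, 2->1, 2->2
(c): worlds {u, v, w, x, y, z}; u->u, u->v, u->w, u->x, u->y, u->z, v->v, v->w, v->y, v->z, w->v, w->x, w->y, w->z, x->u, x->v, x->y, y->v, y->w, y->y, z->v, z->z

The schema corresponds to convergence: ∀x ∀y ∀z (Rxy ∧ Rxz → ∃w (Ryw ∧ Rzw)).
(a): fails — R00 and R02 but 0 and 2 have no common successor.
(b): fails — R13 and R13 but 3 and 3 have no common successor.
(c): holds.

(c)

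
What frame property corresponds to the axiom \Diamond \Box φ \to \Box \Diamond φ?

Convergence

Suppose ◇□φ→□◇φ is valid. Take Rxy, Rxz and set V(φ)={w : Ryw}. Then □φ at y so ◇□φ at x, so □◇φ at x, so ◇φ at z, giving w with Rzw and Ryw.
The converse is a direct semantic check.
So the correspondent is convergence.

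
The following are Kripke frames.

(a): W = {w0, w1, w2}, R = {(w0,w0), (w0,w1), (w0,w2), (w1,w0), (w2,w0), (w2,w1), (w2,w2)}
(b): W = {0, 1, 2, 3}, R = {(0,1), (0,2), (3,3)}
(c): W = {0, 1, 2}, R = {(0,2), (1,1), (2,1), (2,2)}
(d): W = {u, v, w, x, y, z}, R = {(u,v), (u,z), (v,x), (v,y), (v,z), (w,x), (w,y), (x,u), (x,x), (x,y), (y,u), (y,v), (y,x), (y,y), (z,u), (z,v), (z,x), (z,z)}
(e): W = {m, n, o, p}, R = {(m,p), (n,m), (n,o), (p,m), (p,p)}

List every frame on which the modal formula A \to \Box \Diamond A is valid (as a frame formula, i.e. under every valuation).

none

Frame correspondent (Sahlqvist): \forall x \forall y (Rxy \to Ryx) — i.e. symmetry.
(a): fails — Rw2w1 but not Rw1w2.
(b): fails — R01 but not R10.
(c): fails — R21 but not R12.
(d): fails — Ruv but not Rvu.
(e): fails — Rno but not Ron.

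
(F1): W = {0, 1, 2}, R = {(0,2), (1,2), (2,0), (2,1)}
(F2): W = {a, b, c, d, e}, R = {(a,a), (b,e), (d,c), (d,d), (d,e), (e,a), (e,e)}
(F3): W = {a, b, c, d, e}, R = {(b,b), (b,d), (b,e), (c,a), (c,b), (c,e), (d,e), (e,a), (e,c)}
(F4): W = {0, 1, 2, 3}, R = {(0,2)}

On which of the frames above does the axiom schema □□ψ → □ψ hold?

(F2)

Frame correspondent (Sahlqvist): ∀x ∀y (Rxy → ∃z (Rxz ∧ Rzy)) — i.e. density.
(F1): fails — R12 but no z with R1z and Rz2.
(F2): ✓.
(F3): fails — Rec but no z with Rez and Rzc.
(F4): fails — R02 but no z with R0z and Rz2.
Valid on: (F2).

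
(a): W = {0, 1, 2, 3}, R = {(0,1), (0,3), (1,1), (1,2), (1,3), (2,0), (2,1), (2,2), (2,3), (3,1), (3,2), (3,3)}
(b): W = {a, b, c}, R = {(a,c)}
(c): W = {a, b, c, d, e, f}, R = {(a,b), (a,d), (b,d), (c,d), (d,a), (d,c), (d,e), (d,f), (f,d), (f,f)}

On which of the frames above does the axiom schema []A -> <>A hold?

The schema corresponds to seriality: forall x exists y Rxy.
(a): holds.
(b): fails — world b has no successor.
(c): fails — world e has no successor.

(a)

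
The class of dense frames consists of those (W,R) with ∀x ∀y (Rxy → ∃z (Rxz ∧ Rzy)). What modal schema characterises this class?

A defining formula is □□p → □p (the C4 axiom).
Suppose □□p→□p is valid. Take Rxy and set V(p)={w : xR²w}. Then □□p at x, so □p at x, so p at y, i.e. ∃z(Rxz∧Rzy).

□□p → □p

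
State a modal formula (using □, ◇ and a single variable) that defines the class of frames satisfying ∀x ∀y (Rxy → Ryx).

This is symmetry; the standard corresponding axiom is B: ψ → □◇ψ.
Suppose ψ→□◇ψ is valid. Take Rxy and set V(ψ)={x}. Then ψ at x, so □◇ψ at x, so ◇ψ at y, so some z with Ryz has ψ; z=x, i.e. Ryx.

ψ → □◇ψ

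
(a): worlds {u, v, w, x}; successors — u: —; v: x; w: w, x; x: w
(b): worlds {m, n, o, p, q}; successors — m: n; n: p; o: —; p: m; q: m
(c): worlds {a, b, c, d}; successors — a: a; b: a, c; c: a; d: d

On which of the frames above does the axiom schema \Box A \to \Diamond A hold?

(c)

This is the axiom for seriality; its first-order frame correspondent is \forall x \exists y Rxy.
(a): fails — world u has no successor.
(b): fails — world o has no successor.
(c): satisfies the condition.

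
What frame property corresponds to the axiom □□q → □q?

Density

Suppose □□q→□q is valid. Take Rxy and set V(q)={w : xR²w}. Then □□q at x, so □q at x, so q at y, i.e. ∃z(Rxz∧Rzy).
Conversely, on a frame with density the schema holds at every world under every valuation.
So the correspondent is density.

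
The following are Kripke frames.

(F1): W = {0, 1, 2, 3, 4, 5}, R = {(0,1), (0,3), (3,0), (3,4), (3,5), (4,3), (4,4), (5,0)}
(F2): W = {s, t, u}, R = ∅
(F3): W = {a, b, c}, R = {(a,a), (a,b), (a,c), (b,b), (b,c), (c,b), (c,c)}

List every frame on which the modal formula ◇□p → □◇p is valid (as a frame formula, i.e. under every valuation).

(F2), (F3)

The schema corresponds to convergence: ∀x ∀y ∀z (Rxy ∧ Rxz → ∃w (Ryw ∧ Rzw)).
(F1): fails — R01 and R01 but 1 and 1 have no common successor.
(F2): holds.
(F3): holds.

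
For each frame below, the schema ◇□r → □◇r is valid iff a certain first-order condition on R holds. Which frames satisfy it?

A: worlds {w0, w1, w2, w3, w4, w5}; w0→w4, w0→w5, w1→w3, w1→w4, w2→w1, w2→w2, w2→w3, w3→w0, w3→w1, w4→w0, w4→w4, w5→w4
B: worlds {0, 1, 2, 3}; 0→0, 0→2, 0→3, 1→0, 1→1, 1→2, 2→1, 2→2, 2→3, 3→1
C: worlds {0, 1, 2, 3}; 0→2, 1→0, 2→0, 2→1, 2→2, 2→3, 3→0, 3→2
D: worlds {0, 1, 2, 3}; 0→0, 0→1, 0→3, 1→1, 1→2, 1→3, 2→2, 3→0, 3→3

This is the axiom for convergence; its first-order frame correspondent is ∀x ∀y ∀z (Rxy ∧ Rxz → ∃w (Ryw ∧ Rzw)).
A: fails — Rw2w1 and Rw2w3 but w1 and w3 have no common successor.
B: fails — R00 and R03 but 0 and 3 have no common successor.
C: fails — R20 and R21 but 0 and 1 have no common successor.
D: fails — R12 and R13 but 2 and 3 have no common successor.
Valid on no frame.

none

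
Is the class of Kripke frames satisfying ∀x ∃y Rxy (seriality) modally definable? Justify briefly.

Yes, by □q → ◇q

Yes: it is seriality, defined by the D schema □q → ◇q.
Suppose □q→◇q is valid. At any x set V(q)=W. Then □q at x, so ◇q at x, so x has a successor.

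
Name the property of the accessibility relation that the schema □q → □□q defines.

Suppose □q→□□q is valid. Take Rxy, Ryz and set V(q)={w : Rxw}. Then □q at x, so □□q at x, so □q at y, so q at z, i.e. Rxz.

Transitivity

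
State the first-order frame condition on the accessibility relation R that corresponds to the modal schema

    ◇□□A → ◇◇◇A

∀x ∀y (xRy → ∃w (yR²w ∧ xR³w))

This is a Sahlqvist (Geach-type) schema ◇^1□^2A → □^0◇^3A.
First-order correspondent: ∀x ∀y (xRy → ∃w (yR²w ∧ xR³w)).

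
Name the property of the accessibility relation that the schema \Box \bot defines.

Emptiness of R

□⊥ is valid iff no world has any successor (otherwise □⊥ fails at any world with one).
Conversely, any frame satisfying \forall x \forall y \neg Rxy validates the schema.
So the correspondent is emptiness of R.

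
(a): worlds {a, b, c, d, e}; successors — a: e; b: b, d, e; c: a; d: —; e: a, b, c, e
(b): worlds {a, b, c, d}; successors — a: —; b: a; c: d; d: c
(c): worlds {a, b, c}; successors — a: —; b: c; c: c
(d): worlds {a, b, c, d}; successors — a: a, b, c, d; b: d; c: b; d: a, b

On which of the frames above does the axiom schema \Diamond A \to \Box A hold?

This is the axiom for partial functionality; its first-order frame correspondent is \forall x \forall y \forall z (Rxy \wedge Rxz \to y = z).
(a): fails — b sees both b and d.
(b): holds.
(c): holds.
(d): fails — a sees both a and b.

(b), (c)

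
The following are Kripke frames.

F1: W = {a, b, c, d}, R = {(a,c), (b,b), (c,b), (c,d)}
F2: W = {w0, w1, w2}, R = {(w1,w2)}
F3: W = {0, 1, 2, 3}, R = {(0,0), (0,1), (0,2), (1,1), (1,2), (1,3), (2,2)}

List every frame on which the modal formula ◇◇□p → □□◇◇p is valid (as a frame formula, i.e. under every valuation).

The schema corresponds to a generalized confluence (Geach) condition: ∀x ∀y ∀z ((xR²y ∧ xR²z) → ∃w (yRw ∧ zR²w)).
F1: fails — aR²b, aR²d but no w with bRw and dR²w.
F2: satisfies the condition.
F3: fails — 0R²0, 0R²3 but no w with 0Rw and 3R²w.

F2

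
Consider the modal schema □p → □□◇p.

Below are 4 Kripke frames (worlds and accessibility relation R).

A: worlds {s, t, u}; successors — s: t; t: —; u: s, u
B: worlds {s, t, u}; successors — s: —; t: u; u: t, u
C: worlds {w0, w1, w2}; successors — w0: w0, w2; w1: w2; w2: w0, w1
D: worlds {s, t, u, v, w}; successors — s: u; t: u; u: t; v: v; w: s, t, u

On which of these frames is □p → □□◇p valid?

This is the axiom for a generalized confluence (Geach) condition; its first-order frame correspondent is ∀x ∀z (xR²z → ∃w (xRw ∧ zRw)).
A: fails — uR²s but no w with uRw and sRw.
B: ✓.
C: ✓.
D: ✓.

B, C, D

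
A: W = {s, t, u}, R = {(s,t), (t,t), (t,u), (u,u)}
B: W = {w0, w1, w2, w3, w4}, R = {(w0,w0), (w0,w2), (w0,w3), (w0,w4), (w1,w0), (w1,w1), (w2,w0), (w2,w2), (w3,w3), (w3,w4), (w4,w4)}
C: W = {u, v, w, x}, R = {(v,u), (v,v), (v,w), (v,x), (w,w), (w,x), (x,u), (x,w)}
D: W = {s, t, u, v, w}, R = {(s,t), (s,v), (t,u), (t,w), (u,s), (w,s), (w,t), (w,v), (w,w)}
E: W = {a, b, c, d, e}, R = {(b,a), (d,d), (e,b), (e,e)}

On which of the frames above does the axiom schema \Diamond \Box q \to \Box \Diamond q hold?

A

This is the axiom for convergence; its first-order frame correspondent is \forall x \forall y \forall z (Rxy \wedge Rxz \to \exists w (Ryw \wedge Rzw)).
A: satisfies the condition.
B: fails — Rw0w4 and Rw0w2 but w4 and w2 have no common successor.
C: fails — Rvv and Rvu but v and u have no common successor.
D: fails — Rsv and Rsv but v and v have no common successor.
E: fails — Rba and Rba but a and a have no common successor.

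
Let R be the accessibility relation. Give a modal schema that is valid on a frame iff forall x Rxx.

The condition is reflexivity. The T schema □s → s defines it.
Suppose □s→s is valid. At any x set V(s)={w : Rxw}. Then □s holds at x, so s holds at x, i.e. Rxx.

□s → s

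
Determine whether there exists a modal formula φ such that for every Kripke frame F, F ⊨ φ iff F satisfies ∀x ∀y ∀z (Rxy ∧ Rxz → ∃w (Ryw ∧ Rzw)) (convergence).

Definable; ◇□q → □◇q defines it

This is a Sahlqvist condition; the .2 axiom ◇□q → □◇q defines it.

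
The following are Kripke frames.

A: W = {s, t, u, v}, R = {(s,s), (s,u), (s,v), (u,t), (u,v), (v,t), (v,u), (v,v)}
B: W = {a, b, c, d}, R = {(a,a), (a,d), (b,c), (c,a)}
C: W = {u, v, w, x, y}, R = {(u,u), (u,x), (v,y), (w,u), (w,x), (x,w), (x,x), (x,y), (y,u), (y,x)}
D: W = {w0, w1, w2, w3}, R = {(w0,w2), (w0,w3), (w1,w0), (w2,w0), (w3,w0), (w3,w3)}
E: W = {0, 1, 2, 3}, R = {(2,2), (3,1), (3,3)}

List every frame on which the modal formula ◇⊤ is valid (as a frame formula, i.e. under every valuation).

C, D

This is the axiom for seriality; its first-order frame correspondent is ∀x ∃y Rxy.
A: fails — world t has no successor.
B: fails — world d has no successor.
C: satisfies the condition.
D: satisfies the condition.
E: fails — world 0 has no successor.
Valid on: C, D.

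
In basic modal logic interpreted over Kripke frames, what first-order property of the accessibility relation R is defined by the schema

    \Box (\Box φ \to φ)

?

Suppose □(□φ→φ) is valid. Take Rxy and set V(φ)={w : Ryw}. Then at y, □φ holds; since □(□φ→φ) at x, □φ→φ at y, so φ at y, i.e. Ryy.

shift-reflexivity: \forall x \forall y (Rxy \to Ryy)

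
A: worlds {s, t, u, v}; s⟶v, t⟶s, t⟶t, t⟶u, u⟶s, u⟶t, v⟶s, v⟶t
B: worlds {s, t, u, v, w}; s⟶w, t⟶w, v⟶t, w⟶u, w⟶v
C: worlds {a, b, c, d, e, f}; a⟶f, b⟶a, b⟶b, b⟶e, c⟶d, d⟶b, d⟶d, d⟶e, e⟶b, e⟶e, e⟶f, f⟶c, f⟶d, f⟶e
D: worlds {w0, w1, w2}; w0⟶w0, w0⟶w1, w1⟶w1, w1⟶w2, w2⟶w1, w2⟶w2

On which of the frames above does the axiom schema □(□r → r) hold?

D

This is the axiom for shift-reflexivity; its first-order frame correspondent is ∀x ∀y (Rxy → Ryy).
A: fails — Rus but not Rss.
B: fails — Rwu but not Ruu.
C: fails — Rfc but not Rcc.
D: holds.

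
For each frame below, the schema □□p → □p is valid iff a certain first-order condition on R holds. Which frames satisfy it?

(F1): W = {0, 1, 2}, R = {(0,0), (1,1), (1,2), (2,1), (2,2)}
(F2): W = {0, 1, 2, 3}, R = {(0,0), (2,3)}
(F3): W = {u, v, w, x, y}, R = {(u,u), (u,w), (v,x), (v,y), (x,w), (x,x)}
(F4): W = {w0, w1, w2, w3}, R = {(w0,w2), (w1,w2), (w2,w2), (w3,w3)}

Frame correspondent (Sahlqvist): ∀x ∀y (Rxy → ∃z (Rxz ∧ Rzy)) — i.e. density.
(F1): satisfies the condition.
(F2): fails — R23 but no z with R2z and Rz3.
(F3): fails — Rvy but no z with Rvz and Rzy.
(F4): satisfies the condition.

(F1), (F4)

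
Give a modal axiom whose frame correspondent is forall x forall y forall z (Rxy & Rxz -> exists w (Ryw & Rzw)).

◇□ψ → □◇ψ

A defining formula is ◇□ψ → □◇ψ (the .2 axiom).
Suppose ◇□ψ→□◇ψ is valid. Take Rxy, Rxz and set V(ψ)={w : Ryw}. Then □ψ at y so ◇□ψ at x, so □◇ψ at x, so ◇ψ at z, giving w with Rzw and Ryw.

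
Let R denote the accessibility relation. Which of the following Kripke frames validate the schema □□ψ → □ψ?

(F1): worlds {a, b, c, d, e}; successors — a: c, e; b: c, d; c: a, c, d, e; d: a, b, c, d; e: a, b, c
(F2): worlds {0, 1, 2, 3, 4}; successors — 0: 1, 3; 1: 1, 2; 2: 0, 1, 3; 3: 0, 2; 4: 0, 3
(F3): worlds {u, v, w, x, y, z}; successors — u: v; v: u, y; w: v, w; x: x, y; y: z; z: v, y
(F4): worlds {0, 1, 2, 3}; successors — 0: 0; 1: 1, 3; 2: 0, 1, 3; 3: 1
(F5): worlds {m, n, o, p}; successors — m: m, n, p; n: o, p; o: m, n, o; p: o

This is the axiom for density; its first-order frame correspondent is ∀x ∀y (Rxy → ∃z (Rxz ∧ Rzy)).
(F1): fails — Reb but no z with Rez and Rzb.
(F2): fails — R32 but no z with R3z and Rz2.
(F3): fails — Ruv but no t with Rut and Rtv.
(F4): condition met.
(F5): fails — Rnp but no z with Rnz and Rzp.
Valid on: (F4).

(F4)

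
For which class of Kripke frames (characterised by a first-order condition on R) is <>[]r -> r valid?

This is frame-equivalent to r → □◇r (substitute ¬r for r and contrapose).
Suppose r→□◇r is valid. Take Rxy and set V(r)={x}. Then r at x, so □◇r at x, so ◇r at y, so some z with Ryz has r; z=x, i.e. Ryx.
The converse is a direct semantic check.
Frame condition: forall x forall y (Rxy -> Ryx).

symmetry: forall x forall y (Rxy -> Ryx)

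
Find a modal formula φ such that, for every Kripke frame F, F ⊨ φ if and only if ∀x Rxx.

□s → s

This is reflexivity; the standard corresponding axiom is T: □s → s.
Suppose □s→s is valid. At any x set V(s)={w : Rxw}. Then □s holds at x, so s holds at x, i.e. Rxx.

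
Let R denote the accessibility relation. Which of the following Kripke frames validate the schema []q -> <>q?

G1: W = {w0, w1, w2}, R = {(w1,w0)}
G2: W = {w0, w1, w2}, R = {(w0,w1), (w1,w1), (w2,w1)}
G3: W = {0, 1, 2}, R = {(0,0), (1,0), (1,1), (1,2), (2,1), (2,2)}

G2, G3

Frame correspondent (Sahlqvist): forall x exists y Rxy — i.e. seriality.
G1: fails — world w0 has no successor.
G2: holds.
G3: holds.
Valid on: G2, G3.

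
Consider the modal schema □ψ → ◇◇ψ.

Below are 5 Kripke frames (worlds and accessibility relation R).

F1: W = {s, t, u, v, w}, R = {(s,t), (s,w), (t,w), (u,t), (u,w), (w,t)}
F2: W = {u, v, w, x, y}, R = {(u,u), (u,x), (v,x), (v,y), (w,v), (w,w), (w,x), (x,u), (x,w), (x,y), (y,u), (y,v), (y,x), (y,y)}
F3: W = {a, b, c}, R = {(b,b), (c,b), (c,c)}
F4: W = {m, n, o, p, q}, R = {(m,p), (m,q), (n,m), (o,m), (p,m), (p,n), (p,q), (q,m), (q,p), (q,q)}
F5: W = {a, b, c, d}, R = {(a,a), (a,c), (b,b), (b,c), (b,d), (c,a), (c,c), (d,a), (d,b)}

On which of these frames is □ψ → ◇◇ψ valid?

Frame correspondent (Sahlqvist): ∀x ∃w (xRw ∧ xR²w) — i.e. a generalized confluence (Geach) condition.
F1: fails — at t but no w* with tRw* and tR²w*.
F2: ✓.
F3: fails — at a but no w with aRw and aR²w.
F4: fails — at n but no w with nRw and nR²w.
F5: ✓.
Valid on: F2, F5.

F2, F5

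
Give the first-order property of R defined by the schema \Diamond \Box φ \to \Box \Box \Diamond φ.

\forall x \forall y \forall z ((xRy \wedge x R^2 z) \to \exists w (yRw \wedge zRw))

This is a Sahlqvist (Geach-type) schema ◇^1□^1φ → □^2◇^1φ.
Minimal-valuation argument: fix x; take any y with xR^1y and any z with xR^2z. Set V(φ) to the set of worlds R-reachable from y in exactly 1 step. Then □^1φ holds at y, so the antecedent holds at x; validity forces ◇^1φ at z, giving a w with zR^1w and yR^1w.
First-order correspondent: \forall x \forall y \forall z ((xRy \wedge x R^2 z) \to \exists w (yRw \wedge zRw)).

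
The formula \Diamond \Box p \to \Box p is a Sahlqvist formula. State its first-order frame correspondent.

This is frame-equivalent to ◇p → □◇p (substitute ¬p for p and contrapose).
Suppose ◇p→□◇p is valid. Take Rxy, Rxz and set V(p)={y}. Then ◇p at x, so □◇p at x, so ◇p at z, so some w with Rzw has p; w=y, i.e. Rzy. By symmetry of the argument, Ryz.
Conversely, on a frame with the Euclidean property the schema holds at every world under every valuation.
Frame condition: \forall x \forall y \forall z (Rxy \wedge Rxz \to Ryz).

The Euclidean property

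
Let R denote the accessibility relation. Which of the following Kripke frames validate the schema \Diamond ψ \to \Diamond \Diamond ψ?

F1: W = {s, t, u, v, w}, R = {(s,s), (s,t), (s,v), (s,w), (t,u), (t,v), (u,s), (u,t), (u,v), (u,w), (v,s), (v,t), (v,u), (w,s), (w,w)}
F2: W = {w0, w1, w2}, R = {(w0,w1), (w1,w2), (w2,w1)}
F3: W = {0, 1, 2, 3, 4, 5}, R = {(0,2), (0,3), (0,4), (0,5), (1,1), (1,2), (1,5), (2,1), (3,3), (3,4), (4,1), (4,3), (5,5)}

F1

This is the axiom for a generalized confluence (Geach) condition; its first-order frame correspondent is \forall x \forall y (xRy \to \exists w (y = w \wedge x R^2 w)).
F1: satisfies the condition.
F2: fails — w0Rw1 but no w with w1=w and w0R²w.
F3: fails — 0R2 but no w with 2=w and 0R²w.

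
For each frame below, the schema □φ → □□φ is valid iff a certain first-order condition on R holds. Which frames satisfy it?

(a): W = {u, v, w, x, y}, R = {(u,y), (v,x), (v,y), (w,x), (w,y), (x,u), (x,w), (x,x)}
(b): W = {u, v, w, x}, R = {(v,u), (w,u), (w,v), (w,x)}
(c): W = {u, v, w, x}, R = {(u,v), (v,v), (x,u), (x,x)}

Frame correspondent (Sahlqvist): ∀x ∀y ∀z (Rxy ∧ Ryz → Rxz) — i.e. transitivity.
(a): fails — Rxw and Rwy but not Rxy.
(b): condition met.
(c): fails — Rxu and Ruv but not Rxv.
Valid on: (b).

(b)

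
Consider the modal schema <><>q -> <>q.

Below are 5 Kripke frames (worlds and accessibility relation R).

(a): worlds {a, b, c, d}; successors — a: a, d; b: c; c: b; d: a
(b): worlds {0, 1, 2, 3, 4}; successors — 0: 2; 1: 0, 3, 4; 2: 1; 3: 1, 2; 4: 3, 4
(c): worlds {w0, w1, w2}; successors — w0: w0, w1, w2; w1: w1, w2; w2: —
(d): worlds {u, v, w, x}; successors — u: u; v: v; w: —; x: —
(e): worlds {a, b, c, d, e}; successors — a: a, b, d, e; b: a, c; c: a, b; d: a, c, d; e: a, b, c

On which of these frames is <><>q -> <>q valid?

The schema corresponds to transitivity: forall x forall y forall z (Rxy & Ryz -> Rxz).
(a): fails — Rbc and Rcb but not Rbb.
(b): fails — R10 and R02 but not R12.
(c): satisfies the condition.
(d): satisfies the condition.
(e): fails — Rbc and Rcb but not Rbb.
Valid on: (c), (d).

(c), (d)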